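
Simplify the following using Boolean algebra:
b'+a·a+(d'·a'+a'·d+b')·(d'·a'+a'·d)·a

b'+a

b'+a·a+(d'·a'+a'·d+b')·(d'·a'+a'·d)·a
= b'+a·a+(d'·a'+a'·d)·a   (absorption)
= b'+a·a+a'·a   (distribution)
= b'+a   (distribution)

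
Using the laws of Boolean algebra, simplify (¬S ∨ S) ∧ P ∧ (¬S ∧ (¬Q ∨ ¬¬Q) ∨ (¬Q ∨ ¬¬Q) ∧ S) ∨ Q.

P ∨ Q

(¬S ∨ S) ∧ P ∧ (¬S ∧ (¬Q ∨ ¬¬Q) ∨ (¬Q ∨ ¬¬Q) ∧ S) ∨ Q
= (¬S ∨ S) ∧ P ∧ (¬Q ∨ ¬¬Q) ∨ Q
= P ∧ (¬Q ∨ ¬¬Q) ∨ Q
= P ∧ (¬Q ∨ Q) ∨ Q
= P ∨ Q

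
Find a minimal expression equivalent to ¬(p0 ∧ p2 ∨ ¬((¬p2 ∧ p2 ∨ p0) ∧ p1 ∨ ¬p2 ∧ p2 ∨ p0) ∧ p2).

¬p2

¬(p0 ∧ p2 ∨ ¬((¬p2 ∧ p2 ∨ p0) ∧ p1 ∨ ¬p2 ∧ p2 ∨ p0) ∧ p2)
= ¬(p0 ∧ p2 ∨ ¬(¬p2 ∧ p2 ∨ p0) ∧ p2)   [absorption]
= ¬(p0 ∧ p2 ∨ ¬p0 ∧ p2)   [complement / identity]
= ¬p2   [distribution]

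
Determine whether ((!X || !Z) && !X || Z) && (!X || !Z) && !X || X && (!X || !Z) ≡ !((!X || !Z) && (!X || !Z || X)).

No

E1: ((!X || !Z) && !X || Z) && (!X || !Z) && !X || X && (!X || !Z)
    = (!X || !Z) && !X || X && (!X || !Z)
    = !X || !Z
E2: !((!X || !Z) && (!X || !Z || X))
    = !(!X || !Z)
    = X && Z
These differ: at X=0, Z=0, E1 = 1 but E2 = 0.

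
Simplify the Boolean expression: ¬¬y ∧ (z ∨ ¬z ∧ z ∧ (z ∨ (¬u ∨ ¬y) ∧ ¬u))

y ∧ z

¬¬y ∧ (z ∨ ¬z ∧ z ∧ (z ∨ (¬u ∨ ¬y) ∧ ¬u))
= ¬¬y ∧ (z ∨ ¬z ∧ z ∧ (z ∨ ¬u))
= ¬¬y ∧ (z ∨ ¬z ∧ z)
= ¬¬y ∧ z
= y ∧ z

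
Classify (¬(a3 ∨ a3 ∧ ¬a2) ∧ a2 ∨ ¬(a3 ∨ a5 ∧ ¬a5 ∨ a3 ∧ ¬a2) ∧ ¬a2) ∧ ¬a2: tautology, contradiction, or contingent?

(¬(a3 ∨ a3 ∧ ¬a2) ∧ a2 ∨ ¬(a3 ∨ a5 ∧ ¬a5 ∨ a3 ∧ ¬a2) ∧ ¬a2) ∧ ¬a2
= (¬(a3 ∨ a3 ∧ ¬a2) ∧ a2 ∨ ¬(a3 ∨ a3 ∧ ¬a2) ∧ ¬a2) ∧ ¬a2   — complement / identity
= ¬(a3 ∨ a3 ∧ ¬a2) ∧ ¬a2   — distribution
= ¬a3 ∧ ¬a2   — absorption
This depends on a2, a3, so it is not a constant.

contingent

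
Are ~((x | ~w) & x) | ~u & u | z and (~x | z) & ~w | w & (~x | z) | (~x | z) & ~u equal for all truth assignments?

Yes

E1: ~((x | ~w) & x) | ~u & u | z
    = ~x | ~u & u | z   (absorption)
    = ~x | z   (complement / identity)
E2: (~x | z) & ~w | w & (~x | z) | (~x | z) & ~u
    = ~x | z | (~x | z) & ~u   (distribution)
    = ~x | z   (absorption)
Both reduce to ~x | z, so they are equivalent.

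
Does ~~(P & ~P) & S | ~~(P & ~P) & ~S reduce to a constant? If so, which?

yes, False

~~(P & ~P) & S | ~~(P & ~P) & ~S
= ~~(P & ~P)   [distribution]
= P & ~P   [double negation]
= 0   [complement]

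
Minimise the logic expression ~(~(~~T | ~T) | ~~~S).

S

~(~(~~T | ~T) | ~~~S)
= ~(~T & T | ~~~S)   (De Morgan)
= ~~~~S   (complement / identity)
= ~~S   (double negation)
= S   (double negation)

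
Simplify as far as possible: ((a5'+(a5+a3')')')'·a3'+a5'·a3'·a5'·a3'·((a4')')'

a5'·a3'

((a5'+(a5+a3')')')'·a3'+a5'·a3'·a5'·a3'·((a4')')'
= ((a5'+(a5+a3')')')'·a3'+a5'·a3'·((a4')')'   (idempotence)
= (a5·(a5+a3'))'·a3'+a5'·a3'·((a4')')'   (De Morgan)
= (a5·(a5+a3'))'·a3'+a5'·a3'·a4'   (double negation)
= a5'·a3'+a5'·a3'·a4'   (absorption)
= a5'·a3'   (absorption)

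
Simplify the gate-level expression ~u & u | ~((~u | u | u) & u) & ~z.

~u & u | ~((~u | u | u) & u) & ~z
= ~u & u | ~((~u | u) & u) & ~z   (idempotence)
= ~u & u | ~u & ~z   (complement / identity)
= ~u & ~z   (complement / identity)

~u & ~z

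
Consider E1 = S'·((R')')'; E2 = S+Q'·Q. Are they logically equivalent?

No

E1: S'·((R')')'
    = S'·R'
E2: S+Q'·Q
    = S
These differ: at Q=0, R=0, S=1, E1 = 0 but E2 = 1.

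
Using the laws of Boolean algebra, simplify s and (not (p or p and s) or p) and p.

s and p

s and (not (p or p and s) or p) and p
= s and (not p or p) and p   [absorption]
= s and p   [complement / identity]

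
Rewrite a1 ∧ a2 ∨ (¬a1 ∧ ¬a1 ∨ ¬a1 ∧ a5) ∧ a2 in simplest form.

a1 ∧ a2 ∨ (¬a1 ∧ ¬a1 ∨ ¬a1 ∧ a5) ∧ a2
= a1 ∧ a2 ∨ ¬a1 ∧ (¬a1 ∨ a5) ∧ a2   — distribution
= a1 ∧ a2 ∨ ¬a1 ∧ a2   — absorption
= a2   — distribution

a2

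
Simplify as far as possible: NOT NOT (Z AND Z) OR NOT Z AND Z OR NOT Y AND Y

NOT NOT (Z AND Z) OR NOT Z AND Z OR NOT Y AND Y
= NOT NOT (Z AND Z) OR NOT Z AND Z   — complement / identity
= Z AND Z OR NOT Z AND Z   — double negation
= Z   — distribution

Z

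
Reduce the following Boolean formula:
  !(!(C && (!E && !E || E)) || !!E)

!(!(C && (!E && !E || E)) || !!E)
= !(!(C && (!E || E)) || !!E)   (idempotence)
= C && (!E || E) && !E   (De Morgan)
= C && !E   (complement / identity)

C && !E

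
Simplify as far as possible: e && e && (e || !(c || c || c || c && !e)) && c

e && e && (e || !(c || c || c || c && !e)) && c
= e && e && (e || !(c || c || c && !e)) && c   — idempotence
= e && e && (e || !(c || c)) && c   — absorption
= e && e && (e || !c) && c   — idempotence
= e && e && c   — absorption
= e && c   — idempotence

e && c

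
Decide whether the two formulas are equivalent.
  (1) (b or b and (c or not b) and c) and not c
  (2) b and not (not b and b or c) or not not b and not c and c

E1: (b or b and (c or not b) and c) and not c
    = (b or b and c) and not c
    = b and not c
E2: b and not (not b and b or c) or not not b and not c and c
    = b and not c or not not b and not c and c
    = b and not c or b and not c and c
    = b and not c
Both reduce to b and not c, so they are equivalent.

Yes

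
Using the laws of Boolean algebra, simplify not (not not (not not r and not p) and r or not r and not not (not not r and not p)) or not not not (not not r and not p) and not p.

not (not not (not not r and not p) and r or not r and not not (not not r and not p)) or not not not (not not r and not p) and not p
= not not not (not not r and not p) or not not not (not not r and not p) and not p
= not not not (not not r and not p)
= not not (not r or p)
= not r or p

not r or p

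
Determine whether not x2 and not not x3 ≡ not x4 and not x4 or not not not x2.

No

E1: not x2 and not not x3
    = not x2 and x3
E2: not x4 and not x4 or not not not x2
    = not x4 or not not not x2
    = not x4 or not x2
These differ: at x2=0, x3=0, x4=0, E1 = 0 but E2 = 1.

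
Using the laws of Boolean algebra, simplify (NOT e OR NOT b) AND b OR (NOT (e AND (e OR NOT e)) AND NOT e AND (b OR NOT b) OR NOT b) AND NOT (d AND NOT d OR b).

NOT e OR NOT b

(NOT e OR NOT b) AND b OR (NOT (e AND (e OR NOT e)) AND NOT e AND (b OR NOT b) OR NOT b) AND NOT (d AND NOT d OR b)
= (NOT e OR NOT b) AND b OR (NOT (e AND (e OR NOT e)) AND NOT e AND (b OR NOT b) OR NOT b) AND NOT b   [complement / identity]
= (NOT e OR NOT b) AND b OR (NOT e AND NOT e AND (b OR NOT b) OR NOT b) AND NOT b   [complement / identity]
= (NOT e OR NOT b) AND b OR (NOT e AND (b OR NOT b) OR NOT b) AND NOT b   [idempotence]
= (NOT e OR NOT b) AND b OR (NOT e OR NOT b) AND NOT b   [complement / identity]
= NOT e OR NOT b   [distribution]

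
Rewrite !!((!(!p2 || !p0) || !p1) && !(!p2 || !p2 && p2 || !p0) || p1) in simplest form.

p2 && p0 || p1

!!((!(!p2 || !p0) || !p1) && !(!p2 || !p2 && p2 || !p0) || p1)
= !!((!(!p2 || !p0) || !p1) && !(!p2 || !p0) || p1)   (complement / identity)
= (!(!p2 || !p0) || !p1) && !(!p2 || !p0) || p1   (double negation)
= !(!p2 || !p0) || p1   (absorption)
= p2 && p0 || p1   (De Morgan)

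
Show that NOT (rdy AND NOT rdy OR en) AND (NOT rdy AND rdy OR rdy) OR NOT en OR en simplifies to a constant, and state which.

NOT (rdy AND NOT rdy OR en) AND (NOT rdy AND rdy OR rdy) OR NOT en OR en
= NOT (rdy AND NOT rdy OR en) AND rdy OR NOT en OR en
= NOT en AND rdy OR NOT en OR en
= NOT en OR en
= TRUE

TRUE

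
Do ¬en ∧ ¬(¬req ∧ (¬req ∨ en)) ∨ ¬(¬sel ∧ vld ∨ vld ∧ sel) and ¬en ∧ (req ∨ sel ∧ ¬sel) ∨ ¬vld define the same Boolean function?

E1: ¬en ∧ ¬(¬req ∧ (¬req ∨ en)) ∨ ¬(¬sel ∧ vld ∨ vld ∧ sel)
    = ¬en ∧ ¬(¬req ∧ (¬req ∨ en)) ∨ ¬vld   [distribution]
    = ¬en ∧ ¬¬req ∨ ¬vld   [absorption]
    = ¬en ∧ req ∨ ¬vld   [double negation]
E2: ¬en ∧ (req ∨ sel ∧ ¬sel) ∨ ¬vld
    = ¬en ∧ req ∨ ¬vld   [complement / identity]
Both reduce to ¬en ∧ req ∨ ¬vld, so they are equivalent.

Yes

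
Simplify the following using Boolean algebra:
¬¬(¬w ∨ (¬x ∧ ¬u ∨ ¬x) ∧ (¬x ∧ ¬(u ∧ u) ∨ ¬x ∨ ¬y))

¬¬(¬w ∨ (¬x ∧ ¬u ∨ ¬x) ∧ (¬x ∧ ¬(u ∧ u) ∨ ¬x ∨ ¬y))
= ¬w ∨ (¬x ∧ ¬u ∨ ¬x) ∧ (¬x ∧ ¬(u ∧ u) ∨ ¬x ∨ ¬y)   (double negation)
= ¬w ∨ (¬x ∧ ¬u ∨ ¬x) ∧ (¬x ∧ ¬u ∨ ¬x ∨ ¬y)   (idempotence)
= ¬w ∨ ¬x ∧ ¬u ∨ ¬x   (absorption)
= ¬w ∨ ¬x   (absorption)

¬w ∨ ¬x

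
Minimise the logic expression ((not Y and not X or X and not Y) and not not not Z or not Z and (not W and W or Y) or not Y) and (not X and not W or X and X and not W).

((not Y and not X or X and not Y) and not not not Z or not Z and (not W and W or Y) or not Y) and (not X and not W or X and X and not W)
= (not Y and not not not Z or not Z and (not W and W or Y) or not Y) and (not X and not W or X and X and not W)   [distribution]
= (not Y and not not not Z or not Z and (not W and W or Y) or not Y) and (not X and not W or X and not W)   [idempotence]
= (not Y and not not not Z or not Z and Y or not Y) and (not X and not W or X and not W)   [complement / identity]
= (not Y and not Z or not Z and Y or not Y) and (not X and not W or X and not W)   [double negation]
= (not Z or not Y) and (not X and not W or X and not W)   [distribution]
= (not Z or not Y) and not W   [distribution]

(not Z or not Y) and not W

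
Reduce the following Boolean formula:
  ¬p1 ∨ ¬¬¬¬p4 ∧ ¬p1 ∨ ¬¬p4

¬p1 ∨ p4

¬p1 ∨ ¬¬¬¬p4 ∧ ¬p1 ∨ ¬¬p4
= ¬p1 ∨ ¬¬p4 ∧ ¬p1 ∨ ¬¬p4   — double negation
= ¬p1 ∨ ¬¬p4   — absorption
= ¬p1 ∨ p4   — double negation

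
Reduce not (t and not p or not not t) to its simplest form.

not t

not (t and not p or not not t)
= not (t and not p or t)   (double negation)
= not t   (absorption)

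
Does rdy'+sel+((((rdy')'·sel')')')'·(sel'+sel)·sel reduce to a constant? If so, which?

no

rdy'+sel+((((rdy')'·sel')')')'·(sel'+sel)·sel
= rdy'+sel+((rdy')'·sel')'·(sel'+sel)·sel   — double negation
= rdy'+sel+(rdy'+sel)·(sel'+sel)·sel   — De Morgan
= rdy'+sel+(rdy'+sel)·sel   — complement / identity
= rdy'+sel   — absorption
This depends on rdy, sel, so it is not a constant.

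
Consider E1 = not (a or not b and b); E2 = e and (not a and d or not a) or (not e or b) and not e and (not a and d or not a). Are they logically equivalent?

Yes

E1: not (a or not b and b)
    = not a   — complement / identity
E2: e and (not a and d or not a) or (not e or b) and not e and (not a and d or not a)
    = e and (not a and d or not a) or not e and (not a and d or not a)   — absorption
    = not a and d or not a   — distribution
    = not a   — absorption
Both reduce to not a, so they are equivalent.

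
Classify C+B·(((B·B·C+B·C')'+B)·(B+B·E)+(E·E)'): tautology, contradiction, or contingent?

C+B·(((B·B·C+B·C')'+B)·(B+B·E)+(E·E)')
= C+B·(((B·C+B·C')'+B)·(B+B·E)+(E·E)')   [idempotence]
= C+B·(((B·C+B·C')'+B)·B+(E·E)')   [absorption]
= C+B·((B'+B)·B+(E·E)')   [distribution]
= C+B·(B+(E·E)')   [complement / identity]
= C+B·(B+E')   [idempotence]
= C+B   [absorption]
This depends on B, C, so it is not a constant.

contingent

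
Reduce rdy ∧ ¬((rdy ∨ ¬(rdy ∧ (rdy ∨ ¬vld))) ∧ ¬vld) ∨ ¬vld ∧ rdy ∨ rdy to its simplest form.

rdy

rdy ∧ ¬((rdy ∨ ¬(rdy ∧ (rdy ∨ ¬vld))) ∧ ¬vld) ∨ ¬vld ∧ rdy ∨ rdy
= rdy ∧ ¬((rdy ∨ ¬rdy) ∧ ¬vld) ∨ ¬vld ∧ rdy ∨ rdy   — absorption
= rdy ∧ ¬¬vld ∨ ¬vld ∧ rdy ∨ rdy   — complement / identity
= rdy ∧ vld ∨ ¬vld ∧ rdy ∨ rdy   — double negation
= rdy ∨ rdy   — distribution
= rdy   — idempotence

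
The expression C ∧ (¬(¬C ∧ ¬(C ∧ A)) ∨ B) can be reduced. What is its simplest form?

C ∧ (¬(¬C ∧ ¬(C ∧ A)) ∨ B)
= C ∧ (C ∨ C ∧ A ∨ B)
= C ∧ (C ∨ B)
= C

C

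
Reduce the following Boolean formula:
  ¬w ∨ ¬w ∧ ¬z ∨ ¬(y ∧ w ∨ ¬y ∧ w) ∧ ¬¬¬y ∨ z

¬w ∨ z

¬w ∨ ¬w ∧ ¬z ∨ ¬(y ∧ w ∨ ¬y ∧ w) ∧ ¬¬¬y ∨ z
= ¬w ∨ ¬w ∧ ¬z ∨ ¬(y ∧ w ∨ ¬y ∧ w) ∧ ¬y ∨ z   — double negation
= ¬w ∨ ¬w ∧ ¬z ∨ ¬w ∧ ¬y ∨ z   — distribution
= ¬w ∨ ¬w ∧ ¬y ∨ z   — absorption
= ¬w ∨ z   — absorption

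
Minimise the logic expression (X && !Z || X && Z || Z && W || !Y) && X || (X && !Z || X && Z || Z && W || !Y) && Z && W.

(X && !Z || X && Z || Z && W || !Y) && X || (X && !Z || X && Z || Z && W || !Y) && Z && W
= (X || Z && W) && (X && !Z || X && Z || Z && W || !Y)
= (X || Z && W) && (X || Z && W || !Y)
= X || Z && W

X || Z && W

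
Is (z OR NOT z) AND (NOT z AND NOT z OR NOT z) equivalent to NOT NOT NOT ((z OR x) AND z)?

Yes

E1: (z OR NOT z) AND (NOT z AND NOT z OR NOT z)
    = (z OR NOT z) AND (NOT z OR NOT z)
    = NOT z OR z AND NOT z
    = NOT z
E2: NOT NOT NOT ((z OR x) AND z)
    = NOT NOT NOT z
    = NOT z
Both reduce to NOT z, so they are equivalent.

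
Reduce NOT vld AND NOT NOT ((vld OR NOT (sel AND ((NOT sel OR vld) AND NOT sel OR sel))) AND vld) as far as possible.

NOT vld AND NOT NOT ((vld OR NOT (sel AND ((NOT sel OR vld) AND NOT sel OR sel))) AND vld)
= NOT vld AND NOT NOT ((vld OR NOT (sel AND (NOT sel OR sel))) AND vld)   [absorption]
= NOT vld AND NOT NOT ((vld OR NOT sel) AND vld)   [complement / identity]
= NOT vld AND (vld OR NOT sel) AND vld   [double negation]
= NOT vld AND vld   [absorption]
= FALSE   [complement]

FALSE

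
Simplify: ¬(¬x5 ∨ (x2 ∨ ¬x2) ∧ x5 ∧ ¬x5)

¬(¬x5 ∨ (x2 ∨ ¬x2) ∧ x5 ∧ ¬x5)
= ¬(¬x5 ∨ x5 ∧ ¬x5)   — complement / identity
= ¬¬x5   — complement / identity
= x5   — double negation

x5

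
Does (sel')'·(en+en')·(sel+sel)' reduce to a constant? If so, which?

(sel')'·(en+en')·(sel+sel)'
= sel·(en+en')·(sel+sel)'
= sel·(sel+sel)'
= sel·sel'
= 0

yes, False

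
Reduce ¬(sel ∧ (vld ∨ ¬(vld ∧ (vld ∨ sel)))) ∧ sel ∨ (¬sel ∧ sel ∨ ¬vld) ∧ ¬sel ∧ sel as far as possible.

¬(sel ∧ (vld ∨ ¬(vld ∧ (vld ∨ sel)))) ∧ sel ∨ (¬sel ∧ sel ∨ ¬vld) ∧ ¬sel ∧ sel
= ¬(sel ∧ (vld ∨ ¬vld)) ∧ sel ∨ (¬sel ∧ sel ∨ ¬vld) ∧ ¬sel ∧ sel   [absorption]
= ¬sel ∧ sel ∨ (¬sel ∧ sel ∨ ¬vld) ∧ ¬sel ∧ sel   [complement / identity]
= ¬sel ∧ sel ∨ ¬sel ∧ sel   [absorption]
= ¬sel ∧ sel   [complement / identity]
= False   [complement]

False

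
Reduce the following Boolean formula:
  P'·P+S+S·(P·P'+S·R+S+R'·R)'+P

S+P

P'·P+S+S·(P·P'+S·R+S+R'·R)'+P
= S+S·(P·P'+S·R+S+R'·R)'+P   (complement / identity)
= S+S·(S·R+S+R'·R)'+P   (complement / identity)
= S+S·(S+R'·R)'+P   (absorption)
= S+S·S'+P   (complement / identity)
= S+P   (complement / identity)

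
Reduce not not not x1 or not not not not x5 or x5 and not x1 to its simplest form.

not not not x1 or not not not not x5 or x5 and not x1
= not not not x1 or not not x5 or x5 and not x1   [double negation]
= not not not x1 or x5 or x5 and not x1   [double negation]
= not not not x1 or x5   [absorption]
= not x1 or x5   [double negation]

not x1 or x5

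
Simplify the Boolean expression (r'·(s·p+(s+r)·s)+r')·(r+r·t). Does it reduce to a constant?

(r'·(s·p+(s+r)·s)+r')·(r+r·t)
= (r'·(s·p+s)+r')·(r+r·t)   — absorption
= (r'·(s·p+s)+r')·r   — absorption
= (r'·s+r')·r   — absorption
= r'·r   — absorption
= 0   — complement

0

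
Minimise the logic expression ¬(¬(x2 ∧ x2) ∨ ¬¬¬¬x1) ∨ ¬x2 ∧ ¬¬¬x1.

¬x1

¬(¬(x2 ∧ x2) ∨ ¬¬¬¬x1) ∨ ¬x2 ∧ ¬¬¬x1
= ¬(¬x2 ∨ ¬¬¬¬x1) ∨ ¬x2 ∧ ¬¬¬x1
= x2 ∧ ¬¬¬x1 ∨ ¬x2 ∧ ¬¬¬x1
= ¬¬¬x1
= ¬x1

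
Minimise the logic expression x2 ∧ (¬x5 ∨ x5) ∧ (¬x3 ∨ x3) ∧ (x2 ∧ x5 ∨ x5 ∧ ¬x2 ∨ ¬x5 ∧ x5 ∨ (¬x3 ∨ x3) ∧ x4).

x2 ∧ (x5 ∨ x4)

x2 ∧ (¬x5 ∨ x5) ∧ (¬x3 ∨ x3) ∧ (x2 ∧ x5 ∨ x5 ∧ ¬x2 ∨ ¬x5 ∧ x5 ∨ (¬x3 ∨ x3) ∧ x4)
= x2 ∧ (¬x5 ∨ x5) ∧ (x2 ∧ x5 ∨ x5 ∧ ¬x2 ∨ ¬x5 ∧ x5 ∨ (¬x3 ∨ x3) ∧ x4)   [complement / identity]
= x2 ∧ (x2 ∧ x5 ∨ x5 ∧ ¬x2 ∨ ¬x5 ∧ x5 ∨ (¬x3 ∨ x3) ∧ x4)   [complement / identity]
= x2 ∧ (x2 ∧ x5 ∨ x5 ∧ ¬x2 ∨ (¬x3 ∨ x3) ∧ x4)   [complement / identity]
= x2 ∧ (x5 ∨ (¬x3 ∨ x3) ∧ x4)   [distribution]
= x2 ∧ (x5 ∨ x4)   [complement / identity]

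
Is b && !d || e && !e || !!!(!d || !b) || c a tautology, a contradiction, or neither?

b && !d || e && !e || !!!(!d || !b) || c
= b && !d || !!!(!d || !b) || c   — complement / identity
= b && !d || !(!d || !b) || c   — double negation
= b && !d || d && b || c   — De Morgan
= b || c   — distribution
This depends on b, c, so it is not a constant.

neither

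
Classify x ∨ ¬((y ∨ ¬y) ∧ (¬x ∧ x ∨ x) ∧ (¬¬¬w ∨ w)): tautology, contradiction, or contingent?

x ∨ ¬((y ∨ ¬y) ∧ (¬x ∧ x ∨ x) ∧ (¬¬¬w ∨ w))
= x ∨ ¬((¬x ∧ x ∨ x) ∧ (¬¬¬w ∨ w))
= x ∨ ¬((¬x ∧ x ∨ x) ∧ (¬w ∨ w))
= x ∨ ¬(¬x ∧ x ∨ x)
= x ∨ ¬x
= True

tautology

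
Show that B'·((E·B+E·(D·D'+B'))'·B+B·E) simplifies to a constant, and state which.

B'·((E·B+E·(D·D'+B'))'·B+B·E)
= B'·((E·B+E·B')'·B+B·E)   [complement / identity]
= B'·(E'·B+B·E)   [distribution]
= B'·B   [distribution]
= 0   [complement]

0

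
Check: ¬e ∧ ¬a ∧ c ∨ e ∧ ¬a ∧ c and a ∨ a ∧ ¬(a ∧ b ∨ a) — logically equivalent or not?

No

E1: ¬e ∧ ¬a ∧ c ∨ e ∧ ¬a ∧ c
    = ¬a ∧ c   [distribution]
E2: a ∨ a ∧ ¬(a ∧ b ∨ a)
    = a ∨ a ∧ ¬a   [absorption]
    = a   [complement / identity]
These differ: at a=1, b=0, c=1, e=0, E1 = 0 but E2 = 1.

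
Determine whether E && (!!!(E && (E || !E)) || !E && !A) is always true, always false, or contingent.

always false

E && (!!!(E && (E || !E)) || !E && !A)
= E && (!(E && (E || !E)) || !E && !A)   — double negation
= E && (!E || !E && !A)   — complement / identity
= E && !E   — absorption
= false   — complement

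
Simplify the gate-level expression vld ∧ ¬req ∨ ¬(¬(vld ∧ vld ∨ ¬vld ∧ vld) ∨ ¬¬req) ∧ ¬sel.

vld ∧ ¬req ∨ ¬(¬(vld ∧ vld ∨ ¬vld ∧ vld) ∨ ¬¬req) ∧ ¬sel
= vld ∧ ¬req ∨ ¬(¬vld ∨ ¬¬req) ∧ ¬sel   — distribution
= vld ∧ ¬req ∨ vld ∧ ¬req ∧ ¬sel   — De Morgan
= vld ∧ ¬req   — absorption

vld ∧ ¬req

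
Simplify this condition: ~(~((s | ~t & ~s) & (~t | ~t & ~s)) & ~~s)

~(~((s | ~t & ~s) & (~t | ~t & ~s)) & ~~s)
= ~(~(~t & ~s | s & ~t) & ~~s)   (distribution)
= ~(~~t & ~~s)   (distribution)
= ~t | ~s   (De Morgan)

~t | ~s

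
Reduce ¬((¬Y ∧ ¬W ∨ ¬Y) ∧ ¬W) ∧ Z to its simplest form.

¬((¬Y ∧ ¬W ∨ ¬Y) ∧ ¬W) ∧ Z
= ¬(¬Y ∧ ¬W) ∧ Z   [absorption]
= (Y ∨ W) ∧ Z   [De Morgan]

(Y ∨ W) ∧ Z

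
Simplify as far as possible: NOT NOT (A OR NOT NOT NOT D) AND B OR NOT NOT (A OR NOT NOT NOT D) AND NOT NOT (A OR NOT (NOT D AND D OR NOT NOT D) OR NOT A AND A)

NOT NOT (A OR NOT NOT NOT D) AND B OR NOT NOT (A OR NOT NOT NOT D) AND NOT NOT (A OR NOT (NOT D AND D OR NOT NOT D) OR NOT A AND A)
= NOT NOT (A OR NOT NOT NOT D) AND B OR NOT NOT (A OR NOT NOT NOT D) AND NOT NOT (A OR NOT (NOT D AND D OR NOT NOT D))   (complement / identity)
= NOT NOT (A OR NOT NOT NOT D) AND B OR NOT NOT (A OR NOT NOT NOT D) AND NOT NOT (A OR NOT NOT NOT D)   (complement / identity)
= NOT NOT (A OR NOT NOT NOT D) AND B OR NOT NOT (A OR NOT NOT NOT D)   (idempotence)
= NOT NOT (A OR NOT NOT NOT D)   (absorption)
= NOT NOT (A OR NOT D)   (double negation)
= A OR NOT D   (double negation)

A OR NOT D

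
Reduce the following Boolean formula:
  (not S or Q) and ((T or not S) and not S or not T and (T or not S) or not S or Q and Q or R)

(not S or Q) and ((T or not S) and not S or not T and (T or not S) or not S or Q and Q or R)
= (not S or Q) and ((not S or not T) and (T or not S) or not S or Q and Q or R)   — distribution
= (not S or Q) and ((not S or not T) and (T or not S) or not S or Q or R)   — idempotence
= (not S or Q) and (not S or not T and T or not S or Q or R)   — distribution
= (not S or Q) and (not S or not S or Q or R)   — complement / identity
= (not S or Q) and (not S or Q or R)   — idempotence
= not S or Q   — absorption

not S or Q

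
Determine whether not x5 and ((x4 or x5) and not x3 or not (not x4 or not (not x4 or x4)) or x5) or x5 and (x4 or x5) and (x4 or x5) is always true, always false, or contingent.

not x5 and ((x4 or x5) and not x3 or not (not x4 or not (not x4 or x4)) or x5) or x5 and (x4 or x5) and (x4 or x5)
= not x5 and ((x4 or x5) and not x3 or x4 and (not x4 or x4) or x5) or x5 and (x4 or x5) and (x4 or x5)   [De Morgan]
= not x5 and ((x4 or x5) and not x3 or x4 and (not x4 or x4) or x5) or x5 and (x4 or x5)   [idempotence]
= not x5 and ((x4 or x5) and not x3 or x4 or x5) or x5 and (x4 or x5)   [complement / identity]
= not x5 and (x4 or x5) or x5 and (x4 or x5)   [absorption]
= x4 or x5   [distribution]
This depends on x4, x5, so it is not a constant.

contingent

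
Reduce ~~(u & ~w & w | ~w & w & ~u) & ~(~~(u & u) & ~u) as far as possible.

~~(u & ~w & w | ~w & w & ~u) & ~(~~(u & u) & ~u)
= (u & ~w & w | ~w & w & ~u) & ~(~~(u & u) & ~u)   — double negation
= (u & ~w & w | ~w & w & ~u) & (~(u & u) | u)   — De Morgan
= (u & ~w & w | ~w & w & ~u) & (~u | u)   — idempotence
= u & ~w & w | ~w & w & ~u   — complement / identity
= ~w & w   — distribution
= 0   — complement

0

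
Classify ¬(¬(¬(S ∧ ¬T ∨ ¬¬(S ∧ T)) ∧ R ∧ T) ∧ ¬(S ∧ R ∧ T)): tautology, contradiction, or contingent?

contingent

¬(¬(¬(S ∧ ¬T ∨ ¬¬(S ∧ T)) ∧ R ∧ T) ∧ ¬(S ∧ R ∧ T))
= ¬(¬(¬(S ∧ ¬T ∨ S ∧ T) ∧ R ∧ T) ∧ ¬(S ∧ R ∧ T))   — double negation
= ¬(¬(¬S ∧ R ∧ T) ∧ ¬(S ∧ R ∧ T))   — distribution
= ¬S ∧ R ∧ T ∨ S ∧ R ∧ T   — De Morgan
= R ∧ T   — distribution
This depends on R, T, so it is not a constant.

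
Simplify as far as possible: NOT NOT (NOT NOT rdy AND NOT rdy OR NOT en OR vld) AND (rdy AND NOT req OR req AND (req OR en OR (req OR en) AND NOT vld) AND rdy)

NOT NOT (NOT NOT rdy AND NOT rdy OR NOT en OR vld) AND (rdy AND NOT req OR req AND (req OR en OR (req OR en) AND NOT vld) AND rdy)
= NOT NOT (NOT NOT rdy AND NOT rdy OR NOT en OR vld) AND (rdy AND NOT req OR req AND (req OR en) AND rdy)   — absorption
= NOT NOT (NOT NOT rdy AND NOT rdy OR NOT en OR vld) AND (rdy AND NOT req OR req AND rdy)   — absorption
= (NOT NOT rdy AND NOT rdy OR NOT en OR vld) AND (rdy AND NOT req OR req AND rdy)   — double negation
= (rdy AND NOT rdy OR NOT en OR vld) AND (rdy AND NOT req OR req AND rdy)   — double negation
= (NOT en OR vld) AND (rdy AND NOT req OR req AND rdy)   — complement / identity
= (NOT en OR vld) AND rdy   — distribution

(NOT en OR vld) AND rdy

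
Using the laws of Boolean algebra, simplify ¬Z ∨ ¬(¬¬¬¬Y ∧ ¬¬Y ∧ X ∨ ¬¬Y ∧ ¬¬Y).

¬Z ∨ ¬(¬¬¬¬Y ∧ ¬¬Y ∧ X ∨ ¬¬Y ∧ ¬¬Y)
= ¬Z ∨ ¬(¬¬Y ∧ ¬¬Y ∧ X ∨ ¬¬Y ∧ ¬¬Y)   [double negation]
= ¬Z ∨ ¬(¬¬Y ∧ ¬¬Y)   [absorption]
= ¬Z ∨ ¬Y ∨ ¬Y   [De Morgan]
= ¬Z ∨ ¬Y   [idempotence]

¬Z ∨ ¬Y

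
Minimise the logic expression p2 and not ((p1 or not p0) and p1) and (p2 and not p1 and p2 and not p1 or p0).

p2 and not ((p1 or not p0) and p1) and (p2 and not p1 and p2 and not p1 or p0)
= p2 and not p1 and (p2 and not p1 and p2 and not p1 or p0)   — absorption
= p2 and not p1 and (p2 and not p1 or p0)   — idempotence
= p2 and not p1   — absorption

p2 and not p1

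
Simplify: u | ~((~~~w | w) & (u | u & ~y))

1

u | ~((~~~w | w) & (u | u & ~y))
= u | ~((~w | w) & (u | u & ~y))
= u | ~(u | u & ~y)
= u | ~u
= 1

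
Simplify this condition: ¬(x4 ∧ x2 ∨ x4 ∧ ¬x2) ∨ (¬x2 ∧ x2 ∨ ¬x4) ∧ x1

¬(x4 ∧ x2 ∨ x4 ∧ ¬x2) ∨ (¬x2 ∧ x2 ∨ ¬x4) ∧ x1
= ¬x4 ∨ (¬x2 ∧ x2 ∨ ¬x4) ∧ x1   — distribution
= ¬x4 ∨ ¬x4 ∧ x1   — complement / identity
= ¬x4   — absorption

¬x4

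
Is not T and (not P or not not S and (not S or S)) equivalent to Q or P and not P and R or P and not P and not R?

No

E1: not T and (not P or not not S and (not S or S))
    = not T and (not P or not not S)
    = not T and (not P or S)
E2: Q or P and not P and R or P and not P and not R
    = Q or P and not P
    = Q
These differ: at P=0, Q=1, R=0, S=1, T=1, E1 = 0 but E2 = 1.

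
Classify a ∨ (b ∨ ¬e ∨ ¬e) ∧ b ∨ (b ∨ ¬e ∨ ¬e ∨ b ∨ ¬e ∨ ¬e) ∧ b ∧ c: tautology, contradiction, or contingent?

contingent

a ∨ (b ∨ ¬e ∨ ¬e) ∧ b ∨ (b ∨ ¬e ∨ ¬e ∨ b ∨ ¬e ∨ ¬e) ∧ b ∧ c
= a ∨ (b ∨ ¬e ∨ ¬e) ∧ b ∨ (b ∨ ¬e ∨ ¬e) ∧ b ∧ c   — idempotence
= a ∨ (b ∨ ¬e ∨ ¬e) ∧ b   — absorption
= a ∨ (b ∨ ¬e) ∧ b   — idempotence
= a ∨ b   — absorption
This depends on a, b, so it is not a constant.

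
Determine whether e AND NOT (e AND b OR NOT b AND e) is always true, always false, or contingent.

e AND NOT (e AND b OR NOT b AND e)
= e AND NOT e   — distribution
= FALSE   — complement

always false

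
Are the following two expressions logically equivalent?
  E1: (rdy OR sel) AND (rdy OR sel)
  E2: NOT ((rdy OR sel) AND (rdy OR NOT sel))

E1: (rdy OR sel) AND (rdy OR sel)
    = rdy OR sel   [idempotence]
E2: NOT ((rdy OR sel) AND (rdy OR NOT sel))
    = NOT (rdy OR sel AND NOT sel)   [distribution]
    = NOT rdy   [complement / identity]
These differ: at rdy=1, sel=0, E1 = 1 but E2 = 0.

No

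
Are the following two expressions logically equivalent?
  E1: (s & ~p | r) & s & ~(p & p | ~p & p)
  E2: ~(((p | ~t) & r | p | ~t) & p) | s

E1: (s & ~p | r) & s & ~(p & p | ~p & p)
    = (s & ~p | r) & s & ~p
    = s & ~p
E2: ~(((p | ~t) & r | p | ~t) & p) | s
    = ~((p | ~t) & p) | s
    = ~p | s
These differ: at p=0, r=0, s=0, t=0, E1 = 0 but E2 = 1.

No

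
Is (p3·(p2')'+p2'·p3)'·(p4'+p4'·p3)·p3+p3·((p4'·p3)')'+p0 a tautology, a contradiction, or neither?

neither

(p3·(p2')'+p2'·p3)'·(p4'+p4'·p3)·p3+p3·((p4'·p3)')'+p0
= (p3·p2+p2'·p3)'·(p4'+p4'·p3)·p3+p3·((p4'·p3)')'+p0
= (p3·p2+p2'·p3)'·p4'·p3+p3·((p4'·p3)')'+p0
= (p3·p2+p2'·p3)'·p4'·p3+p3·p4'·p3+p0
= p3'·p4'·p3+p3·p4'·p3+p0
= p4'·p3+p0
This depends on p0, p3, p4, so it is not a constant.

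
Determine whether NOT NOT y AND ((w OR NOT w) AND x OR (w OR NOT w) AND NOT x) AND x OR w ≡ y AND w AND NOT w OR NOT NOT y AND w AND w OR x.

E1: NOT NOT y AND ((w OR NOT w) AND x OR (w OR NOT w) AND NOT x) AND x OR w
    = NOT NOT y AND (w OR NOT w) AND x OR w
    = y AND (w OR NOT w) AND x OR w
    = y AND x OR w
E2: y AND w AND NOT w OR NOT NOT y AND w AND w OR x
    = y AND w AND NOT w OR y AND w AND w OR x
    = y AND w OR x
These differ: at w=1, x=0, y=0, E1 = 1 but E2 = 0.

No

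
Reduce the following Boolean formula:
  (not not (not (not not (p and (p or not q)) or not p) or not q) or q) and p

p

(not not (not (not not (p and (p or not q)) or not p) or not q) or q) and p
= (not not (not (p and (p or not q) or not p) or not q) or q) and p   (double negation)
= (not not (not (p or not p) or not q) or q) and p   (absorption)
= (not ((p or not p) and q) or q) and p   (De Morgan)
= (not q or q) and p   (complement / identity)
= p   (complement / identity)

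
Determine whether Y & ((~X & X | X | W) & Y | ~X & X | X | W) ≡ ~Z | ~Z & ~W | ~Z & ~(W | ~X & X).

No

E1: Y & ((~X & X | X | W) & Y | ~X & X | X | W)
    = Y & (~X & X | X | W)   [absorption]
    = Y & (X | W)   [complement / identity]
E2: ~Z | ~Z & ~W | ~Z & ~(W | ~X & X)
    = ~Z | ~Z & ~(W | ~X & X)   [absorption]
    = ~Z | ~Z & ~W   [complement / identity]
    = ~Z   [absorption]
These differ: at W=1, X=1, Y=0, Z=0, E1 = 0 but E2 = 1.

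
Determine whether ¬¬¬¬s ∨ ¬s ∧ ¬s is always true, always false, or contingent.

always true

¬¬¬¬s ∨ ¬s ∧ ¬s
= ¬¬s ∨ ¬s ∧ ¬s   (double negation)
= s ∨ ¬s ∧ ¬s   (double negation)
= s ∨ ¬s   (idempotence)
= True   (complement)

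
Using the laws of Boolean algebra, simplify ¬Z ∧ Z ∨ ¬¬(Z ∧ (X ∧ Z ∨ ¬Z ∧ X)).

¬Z ∧ Z ∨ ¬¬(Z ∧ (X ∧ Z ∨ ¬Z ∧ X))
= ¬¬(Z ∧ (X ∧ Z ∨ ¬Z ∧ X))   (complement / identity)
= ¬¬(Z ∧ X)   (distribution)
= Z ∧ X   (double negation)

Z ∧ X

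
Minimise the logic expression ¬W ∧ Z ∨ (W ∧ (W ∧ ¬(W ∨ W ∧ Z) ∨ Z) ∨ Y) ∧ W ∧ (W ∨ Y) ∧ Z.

Z

¬W ∧ Z ∨ (W ∧ (W ∧ ¬(W ∨ W ∧ Z) ∨ Z) ∨ Y) ∧ W ∧ (W ∨ Y) ∧ Z
= ¬W ∧ Z ∨ (W ∧ (W ∧ ¬(W ∨ W ∧ Z) ∨ Z) ∨ Y) ∧ W ∧ Z   [absorption]
= ¬W ∧ Z ∨ (W ∧ (W ∧ ¬W ∨ Z) ∨ Y) ∧ W ∧ Z   [absorption]
= ¬W ∧ Z ∨ (W ∧ Z ∨ Y) ∧ W ∧ Z   [complement / identity]
= ¬W ∧ Z ∨ W ∧ Z   [absorption]
= Z   [distribution]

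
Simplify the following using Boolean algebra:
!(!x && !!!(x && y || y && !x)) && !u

!(!x && !!!(x && y || y && !x)) && !u
= !(!x && !!!y) && !u   [distribution]
= !(!x && !y) && !u   [double negation]
= (x || y) && !u   [De Morgan]

(x || y) && !u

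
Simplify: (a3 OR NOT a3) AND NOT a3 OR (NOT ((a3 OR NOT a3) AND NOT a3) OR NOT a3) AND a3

TRUE

(a3 OR NOT a3) AND NOT a3 OR (NOT ((a3 OR NOT a3) AND NOT a3) OR NOT a3) AND a3
= (a3 OR NOT a3) AND NOT a3 OR (NOT NOT a3 OR NOT a3) AND a3   — complement / identity
= (a3 OR NOT a3) AND NOT a3 OR (a3 OR NOT a3) AND a3   — double negation
= a3 OR NOT a3   — distribution
= TRUE   — complement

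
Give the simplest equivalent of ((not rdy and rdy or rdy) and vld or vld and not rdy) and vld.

vld

((not rdy and rdy or rdy) and vld or vld and not rdy) and vld
= (rdy and vld or vld and not rdy) and vld
= vld and vld
= vld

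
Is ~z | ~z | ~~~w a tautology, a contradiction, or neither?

~z | ~z | ~~~w
= ~z | ~~~w
= ~z | ~w
This depends on w, z, so it is not a constant.

neither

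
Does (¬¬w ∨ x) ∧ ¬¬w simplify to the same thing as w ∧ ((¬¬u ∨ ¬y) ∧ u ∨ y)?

E1: (¬¬w ∨ x) ∧ ¬¬w
    = ¬¬w
    = w
E2: w ∧ ((¬¬u ∨ ¬y) ∧ u ∨ y)
    = w ∧ ((u ∨ ¬y) ∧ u ∨ y)
    = w ∧ (u ∨ y)
These differ: at u=0, w=1, x=0, y=0, E1 = 1 but E2 = 0.

No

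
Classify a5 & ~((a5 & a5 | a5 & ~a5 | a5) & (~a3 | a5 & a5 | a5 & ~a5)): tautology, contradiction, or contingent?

a5 & ~((a5 & a5 | a5 & ~a5 | a5) & (~a3 | a5 & a5 | a5 & ~a5))
= a5 & ~(a5 & ~a3 | a5 & a5 | a5 & ~a5)   [distribution]
= a5 & ~(a5 & ~a3 | a5)   [distribution]
= a5 & ~a5   [absorption]
= 0   [complement]

contradiction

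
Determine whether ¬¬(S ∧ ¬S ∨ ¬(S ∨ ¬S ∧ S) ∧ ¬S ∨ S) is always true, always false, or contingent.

always true

¬¬(S ∧ ¬S ∨ ¬(S ∨ ¬S ∧ S) ∧ ¬S ∨ S)
= S ∧ ¬S ∨ ¬(S ∨ ¬S ∧ S) ∧ ¬S ∨ S
= S ∧ ¬S ∨ ¬S ∧ ¬S ∨ S
= ¬S ∨ S
= True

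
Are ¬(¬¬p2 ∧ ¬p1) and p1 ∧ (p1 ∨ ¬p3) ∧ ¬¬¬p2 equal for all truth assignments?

E1: ¬(¬¬p2 ∧ ¬p1)
    = ¬p2 ∨ p1   (De Morgan)
E2: p1 ∧ (p1 ∨ ¬p3) ∧ ¬¬¬p2
    = p1 ∧ (p1 ∨ ¬p3) ∧ ¬p2   (double negation)
    = p1 ∧ ¬p2   (absorption)
These differ: at p1=0, p2=0, p3=0, E1 = 1 but E2 = 0.

No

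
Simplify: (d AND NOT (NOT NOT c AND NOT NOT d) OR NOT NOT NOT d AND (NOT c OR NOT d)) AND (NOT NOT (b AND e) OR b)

(d AND NOT (NOT NOT c AND NOT NOT d) OR NOT NOT NOT d AND (NOT c OR NOT d)) AND (NOT NOT (b AND e) OR b)
= (d AND NOT (NOT NOT c AND NOT NOT d) OR NOT NOT NOT d AND (NOT c OR NOT d)) AND (b AND e OR b)   — double negation
= (d AND NOT (NOT NOT c AND NOT NOT d) OR NOT NOT NOT d AND (NOT c OR NOT d)) AND b   — absorption
= (d AND (NOT c OR NOT d) OR NOT NOT NOT d AND (NOT c OR NOT d)) AND b   — De Morgan
= (d AND (NOT c OR NOT d) OR NOT d AND (NOT c OR NOT d)) AND b   — double negation
= (NOT c OR NOT d) AND b   — distribution

(NOT c OR NOT d) AND b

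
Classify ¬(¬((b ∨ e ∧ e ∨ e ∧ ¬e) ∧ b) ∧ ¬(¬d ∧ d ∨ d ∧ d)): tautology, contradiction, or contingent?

¬(¬((b ∨ e ∧ e ∨ e ∧ ¬e) ∧ b) ∧ ¬(¬d ∧ d ∨ d ∧ d))
= ¬(¬((b ∨ e ∧ e ∨ e ∧ ¬e) ∧ b) ∧ ¬d)   (distribution)
= ¬(¬((b ∨ e) ∧ b) ∧ ¬d)   (distribution)
= ¬(¬b ∧ ¬d)   (absorption)
= b ∨ d   (De Morgan)
This depends on b, d, so it is not a constant.

contingent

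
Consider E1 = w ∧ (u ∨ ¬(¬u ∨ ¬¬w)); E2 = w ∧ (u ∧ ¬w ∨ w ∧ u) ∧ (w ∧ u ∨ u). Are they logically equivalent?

E1: w ∧ (u ∨ ¬(¬u ∨ ¬¬w))
    = w ∧ (u ∨ u ∧ ¬w)
    = w ∧ u
E2: w ∧ (u ∧ ¬w ∨ w ∧ u) ∧ (w ∧ u ∨ u)
    = w ∧ u ∧ (w ∧ u ∨ u)
    = w ∧ u
Both reduce to w ∧ u, so they are equivalent.

Yes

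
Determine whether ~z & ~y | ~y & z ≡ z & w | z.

No

E1: ~z & ~y | ~y & z
    = ~y
E2: z & w | z
    = z
These differ: at w=1, y=0, z=0, E1 = 1 but E2 = 0.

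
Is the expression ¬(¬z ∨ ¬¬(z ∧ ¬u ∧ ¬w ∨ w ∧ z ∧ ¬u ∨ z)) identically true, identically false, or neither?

¬(¬z ∨ ¬¬(z ∧ ¬u ∧ ¬w ∨ w ∧ z ∧ ¬u ∨ z))
= ¬(¬z ∨ ¬¬(z ∧ ¬u ∨ z))   [distribution]
= z ∧ ¬(z ∧ ¬u ∨ z)   [De Morgan]
= z ∧ ¬z   [absorption]
= False   [complement]

identically false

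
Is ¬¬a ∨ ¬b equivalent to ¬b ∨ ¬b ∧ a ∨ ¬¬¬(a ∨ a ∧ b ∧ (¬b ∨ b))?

No

E1: ¬¬a ∨ ¬b
    = a ∨ ¬b
E2: ¬b ∨ ¬b ∧ a ∨ ¬¬¬(a ∨ a ∧ b ∧ (¬b ∨ b))
    = ¬b ∨ ¬b ∧ a ∨ ¬¬¬(a ∨ a ∧ b)
    = ¬b ∨ ¬¬¬(a ∨ a ∧ b)
    = ¬b ∨ ¬(a ∨ a ∧ b)
    = ¬b ∨ ¬a
These differ: at a=1, b=1, E1 = 1 but E2 = 0.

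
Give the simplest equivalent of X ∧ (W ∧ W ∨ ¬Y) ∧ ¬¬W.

X ∧ (W ∧ W ∨ ¬Y) ∧ ¬¬W
= X ∧ (W ∧ W ∨ ¬Y) ∧ W   — double negation
= X ∧ (W ∨ ¬Y) ∧ W   — idempotence
= X ∧ W   — absorption

X ∧ W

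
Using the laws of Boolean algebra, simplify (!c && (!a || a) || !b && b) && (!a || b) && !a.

!c && !a

(!c && (!a || a) || !b && b) && (!a || b) && !a
= (!c || !b && b) && (!a || b) && !a   [complement / identity]
= !c && (!a || b) && !a   [complement / identity]
= !c && !a   [absorption]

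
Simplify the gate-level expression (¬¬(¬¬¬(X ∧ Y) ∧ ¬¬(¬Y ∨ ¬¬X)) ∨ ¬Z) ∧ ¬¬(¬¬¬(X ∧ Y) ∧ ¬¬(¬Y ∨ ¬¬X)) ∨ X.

¬Y ∨ X

(¬¬(¬¬¬(X ∧ Y) ∧ ¬¬(¬Y ∨ ¬¬X)) ∨ ¬Z) ∧ ¬¬(¬¬¬(X ∧ Y) ∧ ¬¬(¬Y ∨ ¬¬X)) ∨ X
= ¬¬(¬¬¬(X ∧ Y) ∧ ¬¬(¬Y ∨ ¬¬X)) ∨ X   (absorption)
= ¬¬(¬(X ∧ Y) ∧ ¬¬(¬Y ∨ ¬¬X)) ∨ X   (double negation)
= ¬(X ∧ Y ∨ ¬(¬Y ∨ ¬¬X)) ∨ X   (De Morgan)
= ¬(X ∧ Y ∨ Y ∧ ¬X) ∨ X   (De Morgan)
= ¬Y ∨ X   (distribution)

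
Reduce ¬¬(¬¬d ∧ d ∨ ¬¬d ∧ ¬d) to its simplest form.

d

¬¬(¬¬d ∧ d ∨ ¬¬d ∧ ¬d)
= ¬¬¬¬d
= ¬¬d
= d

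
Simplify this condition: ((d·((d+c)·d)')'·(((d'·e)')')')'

d'·e

((d·((d+c)·d)')'·(((d'·e)')')')'
= ((d·d')'·(((d'·e)')')')'   [absorption]
= d·d'+((d'·e)')'   [De Morgan]
= ((d'·e)')'   [complement / identity]
= d'·e   [double negation]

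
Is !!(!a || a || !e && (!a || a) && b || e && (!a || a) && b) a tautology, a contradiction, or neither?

tautology

!!(!a || a || !e && (!a || a) && b || e && (!a || a) && b)
= !!(!a || a || (!a || a) && b)   — distribution
= !!(!a || a)   — absorption
= !a || a   — double negation
= true   — complement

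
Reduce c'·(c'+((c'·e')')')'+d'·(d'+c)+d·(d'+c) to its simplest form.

c'·(c'+((c'·e')')')'+d'·(d'+c)+d·(d'+c)
= c'·(c'+((c'·e')')')'+d'+c   — distribution
= c'·(c'+(c+e)')'+d'+c   — De Morgan
= c'·c·(c+e)+d'+c   — De Morgan
= c'·c+d'+c   — absorption
= d'+c   — complement / identity

d'+c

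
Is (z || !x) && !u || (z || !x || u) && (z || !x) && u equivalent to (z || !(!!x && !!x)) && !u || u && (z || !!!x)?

Yes

E1: (z || !x) && !u || (z || !x || u) && (z || !x) && u
    = (z || !x) && !u || (z || !x) && u   [absorption]
    = z || !x   [distribution]
E2: (z || !(!!x && !!x)) && !u || u && (z || !!!x)
    = (z || !!!x) && !u || u && (z || !!!x)   [idempotence]
    = z || !!!x   [distribution]
    = z || !x   [double negation]
Both reduce to z || !x, so they are equivalent.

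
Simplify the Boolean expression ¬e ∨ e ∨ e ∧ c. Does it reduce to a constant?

True

¬e ∨ e ∨ e ∧ c
= ¬e ∨ e   (absorption)
= True   (complement)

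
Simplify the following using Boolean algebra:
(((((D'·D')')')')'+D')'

(((((D'·D')')')')'+D')'
= ((((D+D)')')'+D')'
= ((D+D)'+D')'
= (D'+D')'
= D·D
= D

D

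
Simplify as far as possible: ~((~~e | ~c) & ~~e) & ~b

~((~~e | ~c) & ~~e) & ~b
= ~~~e & ~b   (absorption)
= ~e & ~b   (double negation)

~e & ~b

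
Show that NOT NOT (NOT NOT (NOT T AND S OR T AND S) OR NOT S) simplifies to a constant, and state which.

NOT NOT (NOT NOT (NOT T AND S OR T AND S) OR NOT S)
= NOT NOT (NOT T AND S OR T AND S) OR NOT S   (double negation)
= NOT NOT S OR NOT S   (distribution)
= S OR NOT S   (double negation)
= TRUE   (complement)

TRUE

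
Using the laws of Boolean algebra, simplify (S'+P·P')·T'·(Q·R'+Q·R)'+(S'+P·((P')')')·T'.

S'·T'

(S'+P·P')·T'·(Q·R'+Q·R)'+(S'+P·((P')')')·T'
= (S'+P·P')·T'·Q'+(S'+P·((P')')')·T'   (distribution)
= (S'+P·P')·T'·Q'+(S'+P·P')·T'   (double negation)
= (S'+P·P')·T'   (absorption)
= S'·T'   (complement / identity)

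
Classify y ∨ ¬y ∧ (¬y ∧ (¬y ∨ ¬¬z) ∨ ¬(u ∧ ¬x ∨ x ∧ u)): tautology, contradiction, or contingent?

tautology

y ∨ ¬y ∧ (¬y ∧ (¬y ∨ ¬¬z) ∨ ¬(u ∧ ¬x ∨ x ∧ u))
= y ∨ ¬y ∧ (¬y ∧ (¬y ∨ z) ∨ ¬(u ∧ ¬x ∨ x ∧ u))   [double negation]
= y ∨ ¬y ∧ (¬y ∧ (¬y ∨ z) ∨ ¬u)   [distribution]
= y ∨ ¬y ∧ (¬y ∨ ¬u)   [absorption]
= y ∨ ¬y   [absorption]
= True   [complement]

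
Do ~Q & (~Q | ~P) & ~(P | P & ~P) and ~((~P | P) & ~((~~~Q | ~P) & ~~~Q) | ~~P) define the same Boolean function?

E1: ~Q & (~Q | ~P) & ~(P | P & ~P)
    = ~Q & ~(P | P & ~P)
    = ~Q & ~P
E2: ~((~P | P) & ~((~~~Q | ~P) & ~~~Q) | ~~P)
    = ~(~((~~~Q | ~P) & ~~~Q) | ~~P)
    = ~(~~~~Q | ~~P)
    = ~(~~Q | ~~P)
    = ~Q & ~P
Both reduce to ~Q & ~P, so they are equivalent.

Yes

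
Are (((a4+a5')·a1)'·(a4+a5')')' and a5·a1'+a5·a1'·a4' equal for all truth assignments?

E1: (((a4+a5')·a1)'·(a4+a5')')'
    = (a4+a5')·a1+a4+a5'   — De Morgan
    = a4+a5'   — absorption
E2: a5·a1'+a5·a1'·a4'
    = a5·a1'   — absorption
These differ: at a1=1, a4=1, a5=0, E1 = 1 but E2 = 0.

No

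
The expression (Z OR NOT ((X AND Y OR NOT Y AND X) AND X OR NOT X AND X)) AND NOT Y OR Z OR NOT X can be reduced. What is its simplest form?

(Z OR NOT ((X AND Y OR NOT Y AND X) AND X OR NOT X AND X)) AND NOT Y OR Z OR NOT X
= (Z OR NOT (X AND X OR NOT X AND X)) AND NOT Y OR Z OR NOT X
= (Z OR NOT X) AND NOT Y OR Z OR NOT X
= Z OR NOT X

Z OR NOT X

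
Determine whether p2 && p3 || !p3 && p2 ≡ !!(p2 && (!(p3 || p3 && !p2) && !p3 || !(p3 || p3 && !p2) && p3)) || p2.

E1: p2 && p3 || !p3 && p2
    = p2   — distribution
E2: !!(p2 && (!(p3 || p3 && !p2) && !p3 || !(p3 || p3 && !p2) && p3)) || p2
    = !!(p2 && !(p3 || p3 && !p2)) || p2   — distribution
    = p2 && !(p3 || p3 && !p2) || p2   — double negation
    = p2 && !p3 || p2   — absorption
    = p2   — absorption
Both reduce to p2, so they are equivalent.

Yes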